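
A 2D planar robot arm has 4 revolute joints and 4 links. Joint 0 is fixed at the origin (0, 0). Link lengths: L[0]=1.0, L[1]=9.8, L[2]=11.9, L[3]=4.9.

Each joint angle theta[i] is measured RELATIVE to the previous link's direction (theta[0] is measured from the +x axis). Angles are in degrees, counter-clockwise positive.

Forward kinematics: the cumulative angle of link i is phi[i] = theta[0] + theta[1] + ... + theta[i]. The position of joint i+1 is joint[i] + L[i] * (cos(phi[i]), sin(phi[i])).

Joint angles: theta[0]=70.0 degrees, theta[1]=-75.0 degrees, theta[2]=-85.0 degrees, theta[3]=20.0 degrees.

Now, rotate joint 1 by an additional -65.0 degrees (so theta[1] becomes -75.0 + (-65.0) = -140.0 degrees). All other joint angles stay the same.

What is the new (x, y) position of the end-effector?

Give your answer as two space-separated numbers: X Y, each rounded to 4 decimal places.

Answer: -10.5561 -16.7633

Derivation:
joint[0] = (0.0000, 0.0000)  (base)
link 0: phi[0] = 70 = 70 deg
  cos(70 deg) = 0.3420, sin(70 deg) = 0.9397
  joint[1] = (0.0000, 0.0000) + 1 * (0.3420, 0.9397) = (0.0000 + 0.3420, 0.0000 + 0.9397) = (0.3420, 0.9397)
link 1: phi[1] = 70 + -140 = -70 deg
  cos(-70 deg) = 0.3420, sin(-70 deg) = -0.9397
  joint[2] = (0.3420, 0.9397) + 9.8 * (0.3420, -0.9397) = (0.3420 + 3.3518, 0.9397 + -9.2090) = (3.6938, -8.2693)
link 2: phi[2] = 70 + -140 + -85 = -155 deg
  cos(-155 deg) = -0.9063, sin(-155 deg) = -0.4226
  joint[3] = (3.6938, -8.2693) + 11.9 * (-0.9063, -0.4226) = (3.6938 + -10.7851, -8.2693 + -5.0292) = (-7.0912, -13.2985)
link 3: phi[3] = 70 + -140 + -85 + 20 = -135 deg
  cos(-135 deg) = -0.7071, sin(-135 deg) = -0.7071
  joint[4] = (-7.0912, -13.2985) + 4.9 * (-0.7071, -0.7071) = (-7.0912 + -3.4648, -13.2985 + -3.4648) = (-10.5561, -16.7633)
End effector: (-10.5561, -16.7633)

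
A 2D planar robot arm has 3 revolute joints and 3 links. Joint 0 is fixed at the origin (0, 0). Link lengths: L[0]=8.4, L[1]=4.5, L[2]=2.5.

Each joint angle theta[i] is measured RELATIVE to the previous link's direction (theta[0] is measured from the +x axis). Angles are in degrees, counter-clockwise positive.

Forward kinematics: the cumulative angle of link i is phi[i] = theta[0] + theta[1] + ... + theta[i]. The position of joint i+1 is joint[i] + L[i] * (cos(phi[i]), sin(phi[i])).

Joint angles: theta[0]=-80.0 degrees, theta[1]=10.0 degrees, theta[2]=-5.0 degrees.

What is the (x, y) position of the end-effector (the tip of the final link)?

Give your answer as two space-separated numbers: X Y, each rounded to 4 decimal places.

joint[0] = (0.0000, 0.0000)  (base)
link 0: phi[0] = -80 = -80 deg
  cos(-80 deg) = 0.1736, sin(-80 deg) = -0.9848
  joint[1] = (0.0000, 0.0000) + 8.4 * (0.1736, -0.9848) = (0.0000 + 1.4586, 0.0000 + -8.2724) = (1.4586, -8.2724)
link 1: phi[1] = -80 + 10 = -70 deg
  cos(-70 deg) = 0.3420, sin(-70 deg) = -0.9397
  joint[2] = (1.4586, -8.2724) + 4.5 * (0.3420, -0.9397) = (1.4586 + 1.5391, -8.2724 + -4.2286) = (2.9977, -12.5010)
link 2: phi[2] = -80 + 10 + -5 = -75 deg
  cos(-75 deg) = 0.2588, sin(-75 deg) = -0.9659
  joint[3] = (2.9977, -12.5010) + 2.5 * (0.2588, -0.9659) = (2.9977 + 0.6470, -12.5010 + -2.4148) = (3.6448, -14.9158)
End effector: (3.6448, -14.9158)

Answer: 3.6448 -14.9158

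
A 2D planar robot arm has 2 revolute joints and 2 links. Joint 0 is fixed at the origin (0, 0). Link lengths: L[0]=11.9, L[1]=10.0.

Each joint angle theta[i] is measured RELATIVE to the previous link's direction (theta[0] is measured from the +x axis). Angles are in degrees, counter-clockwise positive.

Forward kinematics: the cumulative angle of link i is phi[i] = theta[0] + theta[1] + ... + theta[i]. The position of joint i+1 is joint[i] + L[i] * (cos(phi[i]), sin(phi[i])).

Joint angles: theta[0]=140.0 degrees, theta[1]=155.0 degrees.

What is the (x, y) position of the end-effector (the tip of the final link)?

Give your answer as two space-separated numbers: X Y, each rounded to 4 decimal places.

Answer: -4.8897 -1.4139

Derivation:
joint[0] = (0.0000, 0.0000)  (base)
link 0: phi[0] = 140 = 140 deg
  cos(140 deg) = -0.7660, sin(140 deg) = 0.6428
  joint[1] = (0.0000, 0.0000) + 11.9 * (-0.7660, 0.6428) = (0.0000 + -9.1159, 0.0000 + 7.6492) = (-9.1159, 7.6492)
link 1: phi[1] = 140 + 155 = 295 deg
  cos(295 deg) = 0.4226, sin(295 deg) = -0.9063
  joint[2] = (-9.1159, 7.6492) + 10 * (0.4226, -0.9063) = (-9.1159 + 4.2262, 7.6492 + -9.0631) = (-4.8897, -1.4139)
End effector: (-4.8897, -1.4139)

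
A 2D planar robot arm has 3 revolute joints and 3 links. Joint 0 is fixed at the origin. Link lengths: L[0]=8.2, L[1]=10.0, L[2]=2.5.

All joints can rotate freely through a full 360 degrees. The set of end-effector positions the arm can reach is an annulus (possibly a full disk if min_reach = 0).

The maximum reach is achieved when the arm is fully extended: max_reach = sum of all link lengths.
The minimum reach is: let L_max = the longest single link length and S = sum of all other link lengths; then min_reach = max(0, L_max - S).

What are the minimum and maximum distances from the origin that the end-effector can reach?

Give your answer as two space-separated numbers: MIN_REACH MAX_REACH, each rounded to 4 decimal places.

Answer: 0.0000 20.7000

Derivation:
Link lengths: [8.2, 10.0, 2.5]
max_reach = 8.2 + 10 + 2.5 = 20.7
L_max = max([8.2, 10.0, 2.5]) = 10
S (sum of others) = 20.7 - 10 = 10.7
min_reach = max(0, 10 - 10.7) = max(0, -0.7) = 0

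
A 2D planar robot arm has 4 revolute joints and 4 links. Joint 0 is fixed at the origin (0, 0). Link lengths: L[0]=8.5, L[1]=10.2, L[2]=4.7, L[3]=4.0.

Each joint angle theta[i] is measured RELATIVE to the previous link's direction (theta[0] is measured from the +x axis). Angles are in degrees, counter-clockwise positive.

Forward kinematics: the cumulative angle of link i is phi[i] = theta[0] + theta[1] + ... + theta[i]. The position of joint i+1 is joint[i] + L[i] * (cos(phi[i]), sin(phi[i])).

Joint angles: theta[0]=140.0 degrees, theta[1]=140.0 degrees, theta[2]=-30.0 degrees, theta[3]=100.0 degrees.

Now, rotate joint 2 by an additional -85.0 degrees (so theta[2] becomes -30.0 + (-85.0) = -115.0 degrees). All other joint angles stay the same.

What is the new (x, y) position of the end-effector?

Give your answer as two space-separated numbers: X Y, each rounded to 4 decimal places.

joint[0] = (0.0000, 0.0000)  (base)
link 0: phi[0] = 140 = 140 deg
  cos(140 deg) = -0.7660, sin(140 deg) = 0.6428
  joint[1] = (0.0000, 0.0000) + 8.5 * (-0.7660, 0.6428) = (0.0000 + -6.5114, 0.0000 + 5.4637) = (-6.5114, 5.4637)
link 1: phi[1] = 140 + 140 = 280 deg
  cos(280 deg) = 0.1736, sin(280 deg) = -0.9848
  joint[2] = (-6.5114, 5.4637) + 10.2 * (0.1736, -0.9848) = (-6.5114 + 1.7712, 5.4637 + -10.0450) = (-4.7402, -4.5813)
link 2: phi[2] = 140 + 140 + -115 = 165 deg
  cos(165 deg) = -0.9659, sin(165 deg) = 0.2588
  joint[3] = (-4.7402, -4.5813) + 4.7 * (-0.9659, 0.2588) = (-4.7402 + -4.5399, -4.5813 + 1.2164) = (-9.2800, -3.3649)
link 3: phi[3] = 140 + 140 + -115 + 100 = 265 deg
  cos(265 deg) = -0.0872, sin(265 deg) = -0.9962
  joint[4] = (-9.2800, -3.3649) + 4 * (-0.0872, -0.9962) = (-9.2800 + -0.3486, -3.3649 + -3.9848) = (-9.6286, -7.3497)
End effector: (-9.6286, -7.3497)

Answer: -9.6286 -7.3497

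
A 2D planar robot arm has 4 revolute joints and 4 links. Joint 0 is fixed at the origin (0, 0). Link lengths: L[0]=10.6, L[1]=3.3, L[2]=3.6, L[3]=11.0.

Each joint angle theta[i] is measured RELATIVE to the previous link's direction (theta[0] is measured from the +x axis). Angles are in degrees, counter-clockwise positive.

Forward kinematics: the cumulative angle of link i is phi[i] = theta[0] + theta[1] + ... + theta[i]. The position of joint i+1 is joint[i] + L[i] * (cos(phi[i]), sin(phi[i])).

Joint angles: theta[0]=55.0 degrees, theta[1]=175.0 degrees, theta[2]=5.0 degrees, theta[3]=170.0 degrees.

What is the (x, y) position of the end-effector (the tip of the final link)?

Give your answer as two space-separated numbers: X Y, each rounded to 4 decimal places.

joint[0] = (0.0000, 0.0000)  (base)
link 0: phi[0] = 55 = 55 deg
  cos(55 deg) = 0.5736, sin(55 deg) = 0.8192
  joint[1] = (0.0000, 0.0000) + 10.6 * (0.5736, 0.8192) = (0.0000 + 6.0799, 0.0000 + 8.6830) = (6.0799, 8.6830)
link 1: phi[1] = 55 + 175 = 230 deg
  cos(230 deg) = -0.6428, sin(230 deg) = -0.7660
  joint[2] = (6.0799, 8.6830) + 3.3 * (-0.6428, -0.7660) = (6.0799 + -2.1212, 8.6830 + -2.5279) = (3.9587, 6.1551)
link 2: phi[2] = 55 + 175 + 5 = 235 deg
  cos(235 deg) = -0.5736, sin(235 deg) = -0.8192
  joint[3] = (3.9587, 6.1551) + 3.6 * (-0.5736, -0.8192) = (3.9587 + -2.0649, 6.1551 + -2.9489) = (1.8938, 3.2061)
link 3: phi[3] = 55 + 175 + 5 + 170 = 405 deg
  cos(405 deg) = 0.7071, sin(405 deg) = 0.7071
  joint[4] = (1.8938, 3.2061) + 11 * (0.7071, 0.7071) = (1.8938 + 7.7782, 3.2061 + 7.7782) = (9.6720, 10.9843)
End effector: (9.6720, 10.9843)

Answer: 9.6720 10.9843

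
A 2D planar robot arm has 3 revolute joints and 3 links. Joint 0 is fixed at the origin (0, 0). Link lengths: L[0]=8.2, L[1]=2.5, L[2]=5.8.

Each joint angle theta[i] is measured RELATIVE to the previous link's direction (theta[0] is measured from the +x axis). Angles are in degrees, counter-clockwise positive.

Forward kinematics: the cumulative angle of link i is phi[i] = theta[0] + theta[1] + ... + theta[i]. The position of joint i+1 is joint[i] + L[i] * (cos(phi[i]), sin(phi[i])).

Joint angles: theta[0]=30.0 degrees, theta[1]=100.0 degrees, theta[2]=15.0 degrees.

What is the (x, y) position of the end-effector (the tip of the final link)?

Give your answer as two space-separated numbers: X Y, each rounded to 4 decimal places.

joint[0] = (0.0000, 0.0000)  (base)
link 0: phi[0] = 30 = 30 deg
  cos(30 deg) = 0.8660, sin(30 deg) = 0.5000
  joint[1] = (0.0000, 0.0000) + 8.2 * (0.8660, 0.5000) = (0.0000 + 7.1014, 0.0000 + 4.1000) = (7.1014, 4.1000)
link 1: phi[1] = 30 + 100 = 130 deg
  cos(130 deg) = -0.6428, sin(130 deg) = 0.7660
  joint[2] = (7.1014, 4.1000) + 2.5 * (-0.6428, 0.7660) = (7.1014 + -1.6070, 4.1000 + 1.9151) = (5.4944, 6.0151)
link 2: phi[2] = 30 + 100 + 15 = 145 deg
  cos(145 deg) = -0.8192, sin(145 deg) = 0.5736
  joint[3] = (5.4944, 6.0151) + 5.8 * (-0.8192, 0.5736) = (5.4944 + -4.7511, 6.0151 + 3.3267) = (0.7434, 9.3419)
End effector: (0.7434, 9.3419)

Answer: 0.7434 9.3419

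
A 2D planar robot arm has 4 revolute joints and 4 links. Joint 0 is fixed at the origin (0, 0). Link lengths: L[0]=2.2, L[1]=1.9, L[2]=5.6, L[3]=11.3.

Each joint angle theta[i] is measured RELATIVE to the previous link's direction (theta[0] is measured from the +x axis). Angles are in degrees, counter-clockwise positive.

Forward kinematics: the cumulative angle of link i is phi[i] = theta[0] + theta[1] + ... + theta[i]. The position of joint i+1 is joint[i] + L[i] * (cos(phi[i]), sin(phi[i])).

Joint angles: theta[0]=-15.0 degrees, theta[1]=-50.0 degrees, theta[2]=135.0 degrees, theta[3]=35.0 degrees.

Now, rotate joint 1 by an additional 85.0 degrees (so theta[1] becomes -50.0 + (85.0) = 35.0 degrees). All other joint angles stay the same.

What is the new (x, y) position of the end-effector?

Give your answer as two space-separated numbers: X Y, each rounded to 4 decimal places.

joint[0] = (0.0000, 0.0000)  (base)
link 0: phi[0] = -15 = -15 deg
  cos(-15 deg) = 0.9659, sin(-15 deg) = -0.2588
  joint[1] = (0.0000, 0.0000) + 2.2 * (0.9659, -0.2588) = (0.0000 + 2.1250, 0.0000 + -0.5694) = (2.1250, -0.5694)
link 1: phi[1] = -15 + 35 = 20 deg
  cos(20 deg) = 0.9397, sin(20 deg) = 0.3420
  joint[2] = (2.1250, -0.5694) + 1.9 * (0.9397, 0.3420) = (2.1250 + 1.7854, -0.5694 + 0.6498) = (3.9105, 0.0804)
link 2: phi[2] = -15 + 35 + 135 = 155 deg
  cos(155 deg) = -0.9063, sin(155 deg) = 0.4226
  joint[3] = (3.9105, 0.0804) + 5.6 * (-0.9063, 0.4226) = (3.9105 + -5.0753, 0.0804 + 2.3667) = (-1.1649, 2.4471)
link 3: phi[3] = -15 + 35 + 135 + 35 = 190 deg
  cos(190 deg) = -0.9848, sin(190 deg) = -0.1736
  joint[4] = (-1.1649, 2.4471) + 11.3 * (-0.9848, -0.1736) = (-1.1649 + -11.1283, 2.4471 + -1.9622) = (-12.2932, 0.4849)
End effector: (-12.2932, 0.4849)

Answer: -12.2932 0.4849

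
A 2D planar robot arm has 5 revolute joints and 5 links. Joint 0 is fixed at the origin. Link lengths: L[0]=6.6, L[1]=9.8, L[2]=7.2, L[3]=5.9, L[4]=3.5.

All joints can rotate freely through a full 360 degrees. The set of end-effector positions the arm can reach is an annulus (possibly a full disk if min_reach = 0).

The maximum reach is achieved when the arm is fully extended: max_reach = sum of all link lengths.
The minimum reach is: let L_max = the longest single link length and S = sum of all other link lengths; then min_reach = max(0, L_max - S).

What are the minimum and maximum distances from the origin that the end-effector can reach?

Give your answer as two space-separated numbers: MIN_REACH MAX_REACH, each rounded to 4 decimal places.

Answer: 0.0000 33.0000

Derivation:
Link lengths: [6.6, 9.8, 7.2, 5.9, 3.5]
max_reach = 6.6 + 9.8 + 7.2 + 5.9 + 3.5 = 33
L_max = max([6.6, 9.8, 7.2, 5.9, 3.5]) = 9.8
S (sum of others) = 33 - 9.8 = 23.2
min_reach = max(0, 9.8 - 23.2) = max(0, -13.4) = 0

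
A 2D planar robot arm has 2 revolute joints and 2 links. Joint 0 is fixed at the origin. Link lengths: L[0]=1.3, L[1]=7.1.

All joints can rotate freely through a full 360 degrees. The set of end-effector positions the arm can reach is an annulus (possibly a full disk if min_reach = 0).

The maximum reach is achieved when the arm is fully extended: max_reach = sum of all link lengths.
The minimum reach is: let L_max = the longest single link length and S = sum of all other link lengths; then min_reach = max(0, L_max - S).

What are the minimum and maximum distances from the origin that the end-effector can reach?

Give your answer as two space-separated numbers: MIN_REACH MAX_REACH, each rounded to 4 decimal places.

Answer: 5.8000 8.4000

Derivation:
Link lengths: [1.3, 7.1]
max_reach = 1.3 + 7.1 = 8.4
L_max = max([1.3, 7.1]) = 7.1
S (sum of others) = 8.4 - 7.1 = 1.3
min_reach = max(0, 7.1 - 1.3) = max(0, 5.8) = 5.8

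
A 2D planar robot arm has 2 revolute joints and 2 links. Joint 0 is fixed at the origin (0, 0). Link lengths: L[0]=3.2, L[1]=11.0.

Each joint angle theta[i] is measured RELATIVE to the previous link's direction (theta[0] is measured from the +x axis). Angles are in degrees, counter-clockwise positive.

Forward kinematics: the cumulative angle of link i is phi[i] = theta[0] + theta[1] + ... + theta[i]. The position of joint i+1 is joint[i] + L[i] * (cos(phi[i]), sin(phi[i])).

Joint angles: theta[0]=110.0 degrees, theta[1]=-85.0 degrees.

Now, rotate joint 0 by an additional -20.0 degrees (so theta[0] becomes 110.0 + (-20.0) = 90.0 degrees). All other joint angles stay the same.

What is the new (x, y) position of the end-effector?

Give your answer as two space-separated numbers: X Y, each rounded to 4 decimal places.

Answer: 10.9581 4.1587

Derivation:
joint[0] = (0.0000, 0.0000)  (base)
link 0: phi[0] = 90 = 90 deg
  cos(90 deg) = 0.0000, sin(90 deg) = 1.0000
  joint[1] = (0.0000, 0.0000) + 3.2 * (0.0000, 1.0000) = (0.0000 + 0.0000, 0.0000 + 3.2000) = (0.0000, 3.2000)
link 1: phi[1] = 90 + -85 = 5 deg
  cos(5 deg) = 0.9962, sin(5 deg) = 0.0872
  joint[2] = (0.0000, 3.2000) + 11 * (0.9962, 0.0872) = (0.0000 + 10.9581, 3.2000 + 0.9587) = (10.9581, 4.1587)
End effector: (10.9581, 4.1587)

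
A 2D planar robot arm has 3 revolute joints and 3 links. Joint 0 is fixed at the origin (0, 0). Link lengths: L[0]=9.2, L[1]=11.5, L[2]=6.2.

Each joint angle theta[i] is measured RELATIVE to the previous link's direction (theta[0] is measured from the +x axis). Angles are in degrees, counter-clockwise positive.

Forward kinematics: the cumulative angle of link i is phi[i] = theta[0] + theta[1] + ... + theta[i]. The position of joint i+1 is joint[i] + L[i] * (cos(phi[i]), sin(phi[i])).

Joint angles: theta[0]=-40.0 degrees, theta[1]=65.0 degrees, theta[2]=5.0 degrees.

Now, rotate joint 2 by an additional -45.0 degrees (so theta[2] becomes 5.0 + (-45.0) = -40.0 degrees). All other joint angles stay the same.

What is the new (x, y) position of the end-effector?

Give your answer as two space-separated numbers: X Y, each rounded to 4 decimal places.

Answer: 23.4589 -2.6582

Derivation:
joint[0] = (0.0000, 0.0000)  (base)
link 0: phi[0] = -40 = -40 deg
  cos(-40 deg) = 0.7660, sin(-40 deg) = -0.6428
  joint[1] = (0.0000, 0.0000) + 9.2 * (0.7660, -0.6428) = (0.0000 + 7.0476, 0.0000 + -5.9136) = (7.0476, -5.9136)
link 1: phi[1] = -40 + 65 = 25 deg
  cos(25 deg) = 0.9063, sin(25 deg) = 0.4226
  joint[2] = (7.0476, -5.9136) + 11.5 * (0.9063, 0.4226) = (7.0476 + 10.4225, -5.9136 + 4.8601) = (17.4701, -1.0535)
link 2: phi[2] = -40 + 65 + -40 = -15 deg
  cos(-15 deg) = 0.9659, sin(-15 deg) = -0.2588
  joint[3] = (17.4701, -1.0535) + 6.2 * (0.9659, -0.2588) = (17.4701 + 5.9887, -1.0535 + -1.6047) = (23.4589, -2.6582)
End effector: (23.4589, -2.6582)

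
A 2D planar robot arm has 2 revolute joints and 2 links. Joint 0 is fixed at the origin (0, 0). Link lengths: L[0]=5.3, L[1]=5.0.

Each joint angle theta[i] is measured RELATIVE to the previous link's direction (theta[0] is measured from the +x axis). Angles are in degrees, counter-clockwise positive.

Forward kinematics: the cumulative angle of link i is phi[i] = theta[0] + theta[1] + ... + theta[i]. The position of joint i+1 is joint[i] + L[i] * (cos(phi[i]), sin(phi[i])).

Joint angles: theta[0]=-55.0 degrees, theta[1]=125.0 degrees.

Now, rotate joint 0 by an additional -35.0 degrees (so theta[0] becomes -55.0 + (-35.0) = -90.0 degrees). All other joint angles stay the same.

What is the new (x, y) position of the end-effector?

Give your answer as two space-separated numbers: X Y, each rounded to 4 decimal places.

joint[0] = (0.0000, 0.0000)  (base)
link 0: phi[0] = -90 = -90 deg
  cos(-90 deg) = 0.0000, sin(-90 deg) = -1.0000
  joint[1] = (0.0000, 0.0000) + 5.3 * (0.0000, -1.0000) = (0.0000 + 0.0000, 0.0000 + -5.3000) = (0.0000, -5.3000)
link 1: phi[1] = -90 + 125 = 35 deg
  cos(35 deg) = 0.8192, sin(35 deg) = 0.5736
  joint[2] = (0.0000, -5.3000) + 5 * (0.8192, 0.5736) = (0.0000 + 4.0958, -5.3000 + 2.8679) = (4.0958, -2.4321)
End effector: (4.0958, -2.4321)

Answer: 4.0958 -2.4321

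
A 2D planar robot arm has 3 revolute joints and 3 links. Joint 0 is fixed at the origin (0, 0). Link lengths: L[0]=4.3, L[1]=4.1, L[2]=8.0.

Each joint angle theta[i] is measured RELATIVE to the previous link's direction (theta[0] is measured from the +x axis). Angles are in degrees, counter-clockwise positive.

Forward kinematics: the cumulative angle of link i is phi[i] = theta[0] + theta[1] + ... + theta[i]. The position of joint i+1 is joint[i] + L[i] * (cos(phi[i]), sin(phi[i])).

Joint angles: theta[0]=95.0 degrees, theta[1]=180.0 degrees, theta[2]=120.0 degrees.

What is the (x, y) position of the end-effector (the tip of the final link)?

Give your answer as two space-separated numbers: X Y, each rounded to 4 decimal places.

joint[0] = (0.0000, 0.0000)  (base)
link 0: phi[0] = 95 = 95 deg
  cos(95 deg) = -0.0872, sin(95 deg) = 0.9962
  joint[1] = (0.0000, 0.0000) + 4.3 * (-0.0872, 0.9962) = (0.0000 + -0.3748, 0.0000 + 4.2836) = (-0.3748, 4.2836)
link 1: phi[1] = 95 + 180 = 275 deg
  cos(275 deg) = 0.0872, sin(275 deg) = -0.9962
  joint[2] = (-0.3748, 4.2836) + 4.1 * (0.0872, -0.9962) = (-0.3748 + 0.3573, 4.2836 + -4.0844) = (-0.0174, 0.1992)
link 2: phi[2] = 95 + 180 + 120 = 395 deg
  cos(395 deg) = 0.8192, sin(395 deg) = 0.5736
  joint[3] = (-0.0174, 0.1992) + 8 * (0.8192, 0.5736) = (-0.0174 + 6.5532, 0.1992 + 4.5886) = (6.5358, 4.7879)
End effector: (6.5358, 4.7879)

Answer: 6.5358 4.7879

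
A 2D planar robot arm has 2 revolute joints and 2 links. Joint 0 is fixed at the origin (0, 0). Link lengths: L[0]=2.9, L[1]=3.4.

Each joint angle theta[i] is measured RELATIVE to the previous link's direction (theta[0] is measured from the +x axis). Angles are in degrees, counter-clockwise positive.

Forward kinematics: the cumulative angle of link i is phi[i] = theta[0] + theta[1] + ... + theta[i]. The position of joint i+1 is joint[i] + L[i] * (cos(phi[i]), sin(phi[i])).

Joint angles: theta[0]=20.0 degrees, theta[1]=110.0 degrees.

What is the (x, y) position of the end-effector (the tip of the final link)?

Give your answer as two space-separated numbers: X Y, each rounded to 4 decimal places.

joint[0] = (0.0000, 0.0000)  (base)
link 0: phi[0] = 20 = 20 deg
  cos(20 deg) = 0.9397, sin(20 deg) = 0.3420
  joint[1] = (0.0000, 0.0000) + 2.9 * (0.9397, 0.3420) = (0.0000 + 2.7251, 0.0000 + 0.9919) = (2.7251, 0.9919)
link 1: phi[1] = 20 + 110 = 130 deg
  cos(130 deg) = -0.6428, sin(130 deg) = 0.7660
  joint[2] = (2.7251, 0.9919) + 3.4 * (-0.6428, 0.7660) = (2.7251 + -2.1855, 0.9919 + 2.6046) = (0.5396, 3.5964)
End effector: (0.5396, 3.5964)

Answer: 0.5396 3.5964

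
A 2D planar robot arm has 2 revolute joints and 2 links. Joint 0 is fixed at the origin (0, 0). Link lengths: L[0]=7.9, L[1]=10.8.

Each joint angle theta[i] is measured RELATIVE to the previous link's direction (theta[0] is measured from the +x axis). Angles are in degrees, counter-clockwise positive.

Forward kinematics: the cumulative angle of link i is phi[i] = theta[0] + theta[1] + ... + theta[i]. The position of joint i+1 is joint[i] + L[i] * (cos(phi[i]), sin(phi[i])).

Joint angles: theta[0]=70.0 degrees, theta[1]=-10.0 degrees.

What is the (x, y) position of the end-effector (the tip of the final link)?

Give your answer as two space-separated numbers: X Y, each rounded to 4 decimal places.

Answer: 8.1020 16.7766

Derivation:
joint[0] = (0.0000, 0.0000)  (base)
link 0: phi[0] = 70 = 70 deg
  cos(70 deg) = 0.3420, sin(70 deg) = 0.9397
  joint[1] = (0.0000, 0.0000) + 7.9 * (0.3420, 0.9397) = (0.0000 + 2.7020, 0.0000 + 7.4236) = (2.7020, 7.4236)
link 1: phi[1] = 70 + -10 = 60 deg
  cos(60 deg) = 0.5000, sin(60 deg) = 0.8660
  joint[2] = (2.7020, 7.4236) + 10.8 * (0.5000, 0.8660) = (2.7020 + 5.4000, 7.4236 + 9.3531) = (8.1020, 16.7766)
End effector: (8.1020, 16.7766)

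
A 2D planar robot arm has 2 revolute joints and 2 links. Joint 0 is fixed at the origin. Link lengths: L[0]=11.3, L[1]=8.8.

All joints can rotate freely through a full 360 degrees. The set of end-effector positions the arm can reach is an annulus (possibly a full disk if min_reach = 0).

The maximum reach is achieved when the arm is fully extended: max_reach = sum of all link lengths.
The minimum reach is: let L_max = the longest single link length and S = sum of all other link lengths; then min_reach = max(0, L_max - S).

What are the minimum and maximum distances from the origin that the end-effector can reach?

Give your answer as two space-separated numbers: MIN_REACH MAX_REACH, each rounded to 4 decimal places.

Answer: 2.5000 20.1000

Derivation:
Link lengths: [11.3, 8.8]
max_reach = 11.3 + 8.8 = 20.1
L_max = max([11.3, 8.8]) = 11.3
S (sum of others) = 20.1 - 11.3 = 8.8
min_reach = max(0, 11.3 - 8.8) = max(0, 2.5) = 2.5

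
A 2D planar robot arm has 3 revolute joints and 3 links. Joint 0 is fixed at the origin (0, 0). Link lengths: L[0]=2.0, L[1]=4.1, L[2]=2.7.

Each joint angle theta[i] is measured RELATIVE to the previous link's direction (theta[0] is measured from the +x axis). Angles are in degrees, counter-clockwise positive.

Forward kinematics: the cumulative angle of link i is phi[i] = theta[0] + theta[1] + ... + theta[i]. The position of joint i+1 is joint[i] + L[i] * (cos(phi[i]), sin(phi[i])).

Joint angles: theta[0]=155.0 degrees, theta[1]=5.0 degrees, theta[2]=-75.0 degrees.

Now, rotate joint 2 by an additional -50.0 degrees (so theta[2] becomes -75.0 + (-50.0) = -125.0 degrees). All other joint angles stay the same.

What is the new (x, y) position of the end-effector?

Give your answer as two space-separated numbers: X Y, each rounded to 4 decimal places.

Answer: -3.4536 3.7962

Derivation:
joint[0] = (0.0000, 0.0000)  (base)
link 0: phi[0] = 155 = 155 deg
  cos(155 deg) = -0.9063, sin(155 deg) = 0.4226
  joint[1] = (0.0000, 0.0000) + 2 * (-0.9063, 0.4226) = (0.0000 + -1.8126, 0.0000 + 0.8452) = (-1.8126, 0.8452)
link 1: phi[1] = 155 + 5 = 160 deg
  cos(160 deg) = -0.9397, sin(160 deg) = 0.3420
  joint[2] = (-1.8126, 0.8452) + 4.1 * (-0.9397, 0.3420) = (-1.8126 + -3.8527, 0.8452 + 1.4023) = (-5.6654, 2.2475)
link 2: phi[2] = 155 + 5 + -125 = 35 deg
  cos(35 deg) = 0.8192, sin(35 deg) = 0.5736
  joint[3] = (-5.6654, 2.2475) + 2.7 * (0.8192, 0.5736) = (-5.6654 + 2.2117, 2.2475 + 1.5487) = (-3.4536, 3.7962)
End effector: (-3.4536, 3.7962)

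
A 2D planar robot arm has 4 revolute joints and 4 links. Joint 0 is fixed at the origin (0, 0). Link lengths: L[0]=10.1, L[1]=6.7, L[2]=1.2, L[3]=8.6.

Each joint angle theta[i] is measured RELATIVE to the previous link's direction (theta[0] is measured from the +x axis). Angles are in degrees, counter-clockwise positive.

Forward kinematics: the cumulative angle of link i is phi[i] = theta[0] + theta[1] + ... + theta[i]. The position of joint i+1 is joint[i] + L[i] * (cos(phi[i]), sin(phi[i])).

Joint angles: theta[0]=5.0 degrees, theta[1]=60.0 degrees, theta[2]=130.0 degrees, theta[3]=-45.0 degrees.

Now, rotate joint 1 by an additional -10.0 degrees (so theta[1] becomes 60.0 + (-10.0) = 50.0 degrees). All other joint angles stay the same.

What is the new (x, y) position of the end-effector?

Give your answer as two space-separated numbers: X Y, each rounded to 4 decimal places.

Answer: 6.1211 11.7920

Derivation:
joint[0] = (0.0000, 0.0000)  (base)
link 0: phi[0] = 5 = 5 deg
  cos(5 deg) = 0.9962, sin(5 deg) = 0.0872
  joint[1] = (0.0000, 0.0000) + 10.1 * (0.9962, 0.0872) = (0.0000 + 10.0616, 0.0000 + 0.8803) = (10.0616, 0.8803)
link 1: phi[1] = 5 + 50 = 55 deg
  cos(55 deg) = 0.5736, sin(55 deg) = 0.8192
  joint[2] = (10.0616, 0.8803) + 6.7 * (0.5736, 0.8192) = (10.0616 + 3.8430, 0.8803 + 5.4883) = (13.9045, 6.3686)
link 2: phi[2] = 5 + 50 + 130 = 185 deg
  cos(185 deg) = -0.9962, sin(185 deg) = -0.0872
  joint[3] = (13.9045, 6.3686) + 1.2 * (-0.9962, -0.0872) = (13.9045 + -1.1954, 6.3686 + -0.1046) = (12.7091, 6.2640)
link 3: phi[3] = 5 + 50 + 130 + -45 = 140 deg
  cos(140 deg) = -0.7660, sin(140 deg) = 0.6428
  joint[4] = (12.7091, 6.2640) + 8.6 * (-0.7660, 0.6428) = (12.7091 + -6.5880, 6.2640 + 5.5280) = (6.1211, 11.7920)
End effector: (6.1211, 11.7920)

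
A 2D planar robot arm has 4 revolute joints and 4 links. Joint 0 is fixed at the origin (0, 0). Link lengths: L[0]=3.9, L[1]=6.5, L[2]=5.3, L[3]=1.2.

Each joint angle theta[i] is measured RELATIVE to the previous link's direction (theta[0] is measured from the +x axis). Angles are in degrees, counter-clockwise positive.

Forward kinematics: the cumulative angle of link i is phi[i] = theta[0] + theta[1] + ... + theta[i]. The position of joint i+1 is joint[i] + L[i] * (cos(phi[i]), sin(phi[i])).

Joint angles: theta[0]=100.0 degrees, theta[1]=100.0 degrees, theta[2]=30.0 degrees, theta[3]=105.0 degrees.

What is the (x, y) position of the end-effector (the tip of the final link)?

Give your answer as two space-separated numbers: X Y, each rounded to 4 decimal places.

Answer: -9.1044 -2.9496

Derivation:
joint[0] = (0.0000, 0.0000)  (base)
link 0: phi[0] = 100 = 100 deg
  cos(100 deg) = -0.1736, sin(100 deg) = 0.9848
  joint[1] = (0.0000, 0.0000) + 3.9 * (-0.1736, 0.9848) = (0.0000 + -0.6772, 0.0000 + 3.8408) = (-0.6772, 3.8408)
link 1: phi[1] = 100 + 100 = 200 deg
  cos(200 deg) = -0.9397, sin(200 deg) = -0.3420
  joint[2] = (-0.6772, 3.8408) + 6.5 * (-0.9397, -0.3420) = (-0.6772 + -6.1080, 3.8408 + -2.2231) = (-6.7852, 1.6176)
link 2: phi[2] = 100 + 100 + 30 = 230 deg
  cos(230 deg) = -0.6428, sin(230 deg) = -0.7660
  joint[3] = (-6.7852, 1.6176) + 5.3 * (-0.6428, -0.7660) = (-6.7852 + -3.4068, 1.6176 + -4.0600) = (-10.1920, -2.4424)
link 3: phi[3] = 100 + 100 + 30 + 105 = 335 deg
  cos(335 deg) = 0.9063, sin(335 deg) = -0.4226
  joint[4] = (-10.1920, -2.4424) + 1.2 * (0.9063, -0.4226) = (-10.1920 + 1.0876, -2.4424 + -0.5071) = (-9.1044, -2.9496)
End effector: (-9.1044, -2.9496)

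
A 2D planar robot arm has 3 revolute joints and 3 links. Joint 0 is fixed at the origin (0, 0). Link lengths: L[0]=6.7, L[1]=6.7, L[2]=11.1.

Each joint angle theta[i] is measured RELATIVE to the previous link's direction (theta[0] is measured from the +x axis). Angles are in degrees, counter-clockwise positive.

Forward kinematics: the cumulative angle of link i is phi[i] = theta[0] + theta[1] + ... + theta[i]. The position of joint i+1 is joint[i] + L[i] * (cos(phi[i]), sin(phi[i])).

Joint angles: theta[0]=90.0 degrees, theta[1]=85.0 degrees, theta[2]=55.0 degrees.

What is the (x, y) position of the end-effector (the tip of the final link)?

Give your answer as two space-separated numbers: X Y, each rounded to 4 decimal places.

Answer: -13.8094 -1.2191

Derivation:
joint[0] = (0.0000, 0.0000)  (base)
link 0: phi[0] = 90 = 90 deg
  cos(90 deg) = 0.0000, sin(90 deg) = 1.0000
  joint[1] = (0.0000, 0.0000) + 6.7 * (0.0000, 1.0000) = (0.0000 + 0.0000, 0.0000 + 6.7000) = (0.0000, 6.7000)
link 1: phi[1] = 90 + 85 = 175 deg
  cos(175 deg) = -0.9962, sin(175 deg) = 0.0872
  joint[2] = (0.0000, 6.7000) + 6.7 * (-0.9962, 0.0872) = (0.0000 + -6.6745, 6.7000 + 0.5839) = (-6.6745, 7.2839)
link 2: phi[2] = 90 + 85 + 55 = 230 deg
  cos(230 deg) = -0.6428, sin(230 deg) = -0.7660
  joint[3] = (-6.6745, 7.2839) + 11.1 * (-0.6428, -0.7660) = (-6.6745 + -7.1349, 7.2839 + -8.5031) = (-13.8094, -1.2191)
End effector: (-13.8094, -1.2191)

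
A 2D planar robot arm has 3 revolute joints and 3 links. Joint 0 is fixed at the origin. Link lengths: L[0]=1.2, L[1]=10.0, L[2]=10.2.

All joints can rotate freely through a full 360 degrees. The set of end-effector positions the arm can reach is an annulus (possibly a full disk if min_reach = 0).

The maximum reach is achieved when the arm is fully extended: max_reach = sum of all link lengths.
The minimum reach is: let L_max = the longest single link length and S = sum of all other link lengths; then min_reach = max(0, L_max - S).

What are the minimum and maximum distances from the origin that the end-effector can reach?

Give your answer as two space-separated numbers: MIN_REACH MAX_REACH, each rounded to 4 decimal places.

Answer: 0.0000 21.4000

Derivation:
Link lengths: [1.2, 10.0, 10.2]
max_reach = 1.2 + 10 + 10.2 = 21.4
L_max = max([1.2, 10.0, 10.2]) = 10.2
S (sum of others) = 21.4 - 10.2 = 11.2
min_reach = max(0, 10.2 - 11.2) = max(0, -1) = 0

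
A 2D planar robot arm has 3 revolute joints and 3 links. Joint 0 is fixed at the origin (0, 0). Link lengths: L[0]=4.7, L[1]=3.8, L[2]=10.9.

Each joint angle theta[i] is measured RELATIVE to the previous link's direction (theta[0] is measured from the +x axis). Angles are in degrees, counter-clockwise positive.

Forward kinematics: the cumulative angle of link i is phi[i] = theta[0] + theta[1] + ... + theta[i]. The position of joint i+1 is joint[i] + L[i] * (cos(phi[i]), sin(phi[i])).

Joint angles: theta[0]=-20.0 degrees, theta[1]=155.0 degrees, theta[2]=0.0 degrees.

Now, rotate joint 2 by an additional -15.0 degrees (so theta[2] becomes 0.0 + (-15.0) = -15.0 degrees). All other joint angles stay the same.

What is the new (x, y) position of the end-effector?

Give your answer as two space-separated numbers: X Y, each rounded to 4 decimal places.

Answer: -3.7205 10.5192

Derivation:
joint[0] = (0.0000, 0.0000)  (base)
link 0: phi[0] = -20 = -20 deg
  cos(-20 deg) = 0.9397, sin(-20 deg) = -0.3420
  joint[1] = (0.0000, 0.0000) + 4.7 * (0.9397, -0.3420) = (0.0000 + 4.4166, 0.0000 + -1.6075) = (4.4166, -1.6075)
link 1: phi[1] = -20 + 155 = 135 deg
  cos(135 deg) = -0.7071, sin(135 deg) = 0.7071
  joint[2] = (4.4166, -1.6075) + 3.8 * (-0.7071, 0.7071) = (4.4166 + -2.6870, -1.6075 + 2.6870) = (1.7295, 1.0795)
link 2: phi[2] = -20 + 155 + -15 = 120 deg
  cos(120 deg) = -0.5000, sin(120 deg) = 0.8660
  joint[3] = (1.7295, 1.0795) + 10.9 * (-0.5000, 0.8660) = (1.7295 + -5.4500, 1.0795 + 9.4397) = (-3.7205, 10.5192)
End effector: (-3.7205, 10.5192)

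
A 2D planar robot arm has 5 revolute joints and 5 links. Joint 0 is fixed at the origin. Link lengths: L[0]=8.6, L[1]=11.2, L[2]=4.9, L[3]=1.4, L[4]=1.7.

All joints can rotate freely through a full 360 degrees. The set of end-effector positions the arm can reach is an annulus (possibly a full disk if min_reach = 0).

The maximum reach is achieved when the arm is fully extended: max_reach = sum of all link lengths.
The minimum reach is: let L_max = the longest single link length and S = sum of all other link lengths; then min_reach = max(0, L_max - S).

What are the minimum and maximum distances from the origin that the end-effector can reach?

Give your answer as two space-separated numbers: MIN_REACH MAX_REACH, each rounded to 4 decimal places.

Answer: 0.0000 27.8000

Derivation:
Link lengths: [8.6, 11.2, 4.9, 1.4, 1.7]
max_reach = 8.6 + 11.2 + 4.9 + 1.4 + 1.7 = 27.8
L_max = max([8.6, 11.2, 4.9, 1.4, 1.7]) = 11.2
S (sum of others) = 27.8 - 11.2 = 16.6
min_reach = max(0, 11.2 - 16.6) = max(0, -5.4) = 0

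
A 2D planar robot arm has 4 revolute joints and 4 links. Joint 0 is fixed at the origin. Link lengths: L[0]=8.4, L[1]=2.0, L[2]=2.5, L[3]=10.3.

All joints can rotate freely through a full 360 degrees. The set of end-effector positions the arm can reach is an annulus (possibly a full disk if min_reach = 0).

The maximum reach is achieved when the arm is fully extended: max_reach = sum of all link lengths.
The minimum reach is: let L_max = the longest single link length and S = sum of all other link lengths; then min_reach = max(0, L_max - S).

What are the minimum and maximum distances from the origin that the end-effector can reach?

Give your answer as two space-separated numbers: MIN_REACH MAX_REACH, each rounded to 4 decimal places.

Answer: 0.0000 23.2000

Derivation:
Link lengths: [8.4, 2.0, 2.5, 10.3]
max_reach = 8.4 + 2 + 2.5 + 10.3 = 23.2
L_max = max([8.4, 2.0, 2.5, 10.3]) = 10.3
S (sum of others) = 23.2 - 10.3 = 12.9
min_reach = max(0, 10.3 - 12.9) = max(0, -2.6) = 0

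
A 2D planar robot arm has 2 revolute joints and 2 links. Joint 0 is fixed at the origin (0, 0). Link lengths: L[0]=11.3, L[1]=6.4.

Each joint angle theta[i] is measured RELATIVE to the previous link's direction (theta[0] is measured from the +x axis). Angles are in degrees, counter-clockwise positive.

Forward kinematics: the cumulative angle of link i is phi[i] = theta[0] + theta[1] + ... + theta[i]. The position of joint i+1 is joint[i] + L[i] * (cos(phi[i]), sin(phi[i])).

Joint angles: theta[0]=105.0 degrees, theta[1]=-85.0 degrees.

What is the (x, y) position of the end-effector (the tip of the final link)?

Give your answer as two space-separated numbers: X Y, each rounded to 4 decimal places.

joint[0] = (0.0000, 0.0000)  (base)
link 0: phi[0] = 105 = 105 deg
  cos(105 deg) = -0.2588, sin(105 deg) = 0.9659
  joint[1] = (0.0000, 0.0000) + 11.3 * (-0.2588, 0.9659) = (0.0000 + -2.9247, 0.0000 + 10.9150) = (-2.9247, 10.9150)
link 1: phi[1] = 105 + -85 = 20 deg
  cos(20 deg) = 0.9397, sin(20 deg) = 0.3420
  joint[2] = (-2.9247, 10.9150) + 6.4 * (0.9397, 0.3420) = (-2.9247 + 6.0140, 10.9150 + 2.1889) = (3.0894, 13.1039)
End effector: (3.0894, 13.1039)

Answer: 3.0894 13.1039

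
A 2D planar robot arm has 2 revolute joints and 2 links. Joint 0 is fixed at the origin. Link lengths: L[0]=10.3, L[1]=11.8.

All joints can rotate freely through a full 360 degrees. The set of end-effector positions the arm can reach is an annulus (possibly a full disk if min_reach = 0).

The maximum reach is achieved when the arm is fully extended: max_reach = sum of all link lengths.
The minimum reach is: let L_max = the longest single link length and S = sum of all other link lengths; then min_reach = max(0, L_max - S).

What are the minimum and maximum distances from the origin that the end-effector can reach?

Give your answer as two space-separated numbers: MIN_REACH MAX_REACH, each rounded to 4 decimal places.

Link lengths: [10.3, 11.8]
max_reach = 10.3 + 11.8 = 22.1
L_max = max([10.3, 11.8]) = 11.8
S (sum of others) = 22.1 - 11.8 = 10.3
min_reach = max(0, 11.8 - 10.3) = max(0, 1.5) = 1.5

Answer: 1.5000 22.1000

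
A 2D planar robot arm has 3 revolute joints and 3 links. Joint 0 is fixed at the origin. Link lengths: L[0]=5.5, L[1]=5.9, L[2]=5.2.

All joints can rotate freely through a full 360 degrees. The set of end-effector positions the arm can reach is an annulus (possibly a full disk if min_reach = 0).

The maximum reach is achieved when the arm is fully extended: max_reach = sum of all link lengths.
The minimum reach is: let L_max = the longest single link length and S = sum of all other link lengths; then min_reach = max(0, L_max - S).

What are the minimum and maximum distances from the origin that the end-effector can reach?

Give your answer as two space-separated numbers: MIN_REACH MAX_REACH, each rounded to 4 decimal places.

Link lengths: [5.5, 5.9, 5.2]
max_reach = 5.5 + 5.9 + 5.2 = 16.6
L_max = max([5.5, 5.9, 5.2]) = 5.9
S (sum of others) = 16.6 - 5.9 = 10.7
min_reach = max(0, 5.9 - 10.7) = max(0, -4.8) = 0

Answer: 0.0000 16.6000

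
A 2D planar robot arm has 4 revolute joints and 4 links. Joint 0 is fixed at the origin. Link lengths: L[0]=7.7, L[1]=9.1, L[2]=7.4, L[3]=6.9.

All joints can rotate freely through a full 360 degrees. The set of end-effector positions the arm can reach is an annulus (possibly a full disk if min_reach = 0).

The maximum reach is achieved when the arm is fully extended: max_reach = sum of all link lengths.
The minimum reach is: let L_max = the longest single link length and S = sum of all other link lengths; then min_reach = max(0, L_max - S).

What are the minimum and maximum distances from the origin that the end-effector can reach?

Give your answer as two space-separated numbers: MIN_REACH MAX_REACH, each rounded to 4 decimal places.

Link lengths: [7.7, 9.1, 7.4, 6.9]
max_reach = 7.7 + 9.1 + 7.4 + 6.9 = 31.1
L_max = max([7.7, 9.1, 7.4, 6.9]) = 9.1
S (sum of others) = 31.1 - 9.1 = 22
min_reach = max(0, 9.1 - 22) = max(0, -12.9) = 0

Answer: 0.0000 31.1000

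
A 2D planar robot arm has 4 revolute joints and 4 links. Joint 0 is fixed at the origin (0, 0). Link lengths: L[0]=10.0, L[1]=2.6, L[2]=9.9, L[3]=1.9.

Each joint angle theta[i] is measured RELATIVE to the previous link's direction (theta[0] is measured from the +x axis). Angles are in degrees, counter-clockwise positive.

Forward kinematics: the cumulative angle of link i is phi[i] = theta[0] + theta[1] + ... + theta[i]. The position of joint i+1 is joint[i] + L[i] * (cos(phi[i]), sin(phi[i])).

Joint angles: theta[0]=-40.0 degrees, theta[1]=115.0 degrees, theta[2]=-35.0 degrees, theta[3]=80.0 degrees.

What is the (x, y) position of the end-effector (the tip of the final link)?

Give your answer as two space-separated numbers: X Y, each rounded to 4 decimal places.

Answer: 14.9672 4.0926

Derivation:
joint[0] = (0.0000, 0.0000)  (base)
link 0: phi[0] = -40 = -40 deg
  cos(-40 deg) = 0.7660, sin(-40 deg) = -0.6428
  joint[1] = (0.0000, 0.0000) + 10 * (0.7660, -0.6428) = (0.0000 + 7.6604, 0.0000 + -6.4279) = (7.6604, -6.4279)
link 1: phi[1] = -40 + 115 = 75 deg
  cos(75 deg) = 0.2588, sin(75 deg) = 0.9659
  joint[2] = (7.6604, -6.4279) + 2.6 * (0.2588, 0.9659) = (7.6604 + 0.6729, -6.4279 + 2.5114) = (8.3334, -3.9165)
link 2: phi[2] = -40 + 115 + -35 = 40 deg
  cos(40 deg) = 0.7660, sin(40 deg) = 0.6428
  joint[3] = (8.3334, -3.9165) + 9.9 * (0.7660, 0.6428) = (8.3334 + 7.5838, -3.9165 + 6.3636) = (15.9172, 2.4471)
link 3: phi[3] = -40 + 115 + -35 + 80 = 120 deg
  cos(120 deg) = -0.5000, sin(120 deg) = 0.8660
  joint[4] = (15.9172, 2.4471) + 1.9 * (-0.5000, 0.8660) = (15.9172 + -0.9500, 2.4471 + 1.6454) = (14.9672, 4.0926)
End effector: (14.9672, 4.0926)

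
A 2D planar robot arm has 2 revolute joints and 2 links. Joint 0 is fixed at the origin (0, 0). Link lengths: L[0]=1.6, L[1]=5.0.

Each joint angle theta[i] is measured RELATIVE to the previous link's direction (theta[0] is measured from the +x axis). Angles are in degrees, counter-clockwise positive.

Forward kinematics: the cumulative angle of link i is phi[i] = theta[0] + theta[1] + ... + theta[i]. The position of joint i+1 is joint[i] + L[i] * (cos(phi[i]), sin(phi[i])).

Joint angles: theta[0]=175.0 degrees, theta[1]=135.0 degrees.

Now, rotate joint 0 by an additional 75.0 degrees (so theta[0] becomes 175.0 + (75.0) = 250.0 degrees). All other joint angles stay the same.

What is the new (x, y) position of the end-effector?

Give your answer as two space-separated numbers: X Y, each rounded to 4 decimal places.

Answer: 3.9843 0.6096

Derivation:
joint[0] = (0.0000, 0.0000)  (base)
link 0: phi[0] = 250 = 250 deg
  cos(250 deg) = -0.3420, sin(250 deg) = -0.9397
  joint[1] = (0.0000, 0.0000) + 1.6 * (-0.3420, -0.9397) = (0.0000 + -0.5472, 0.0000 + -1.5035) = (-0.5472, -1.5035)
link 1: phi[1] = 250 + 135 = 385 deg
  cos(385 deg) = 0.9063, sin(385 deg) = 0.4226
  joint[2] = (-0.5472, -1.5035) + 5 * (0.9063, 0.4226) = (-0.5472 + 4.5315, -1.5035 + 2.1131) = (3.9843, 0.6096)
End effector: (3.9843, 0.6096)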